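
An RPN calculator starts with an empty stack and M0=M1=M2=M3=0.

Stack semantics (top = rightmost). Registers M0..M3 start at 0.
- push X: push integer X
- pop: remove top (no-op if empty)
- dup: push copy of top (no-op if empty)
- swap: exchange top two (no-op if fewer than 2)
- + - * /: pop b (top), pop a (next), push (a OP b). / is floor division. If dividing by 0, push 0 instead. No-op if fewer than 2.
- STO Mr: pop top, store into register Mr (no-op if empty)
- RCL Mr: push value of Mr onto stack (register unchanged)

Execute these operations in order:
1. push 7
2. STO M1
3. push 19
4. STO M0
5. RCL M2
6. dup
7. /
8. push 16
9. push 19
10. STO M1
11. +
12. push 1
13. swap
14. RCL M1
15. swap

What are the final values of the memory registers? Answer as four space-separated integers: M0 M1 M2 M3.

After op 1 (push 7): stack=[7] mem=[0,0,0,0]
After op 2 (STO M1): stack=[empty] mem=[0,7,0,0]
After op 3 (push 19): stack=[19] mem=[0,7,0,0]
After op 4 (STO M0): stack=[empty] mem=[19,7,0,0]
After op 5 (RCL M2): stack=[0] mem=[19,7,0,0]
After op 6 (dup): stack=[0,0] mem=[19,7,0,0]
After op 7 (/): stack=[0] mem=[19,7,0,0]
After op 8 (push 16): stack=[0,16] mem=[19,7,0,0]
After op 9 (push 19): stack=[0,16,19] mem=[19,7,0,0]
After op 10 (STO M1): stack=[0,16] mem=[19,19,0,0]
After op 11 (+): stack=[16] mem=[19,19,0,0]
After op 12 (push 1): stack=[16,1] mem=[19,19,0,0]
After op 13 (swap): stack=[1,16] mem=[19,19,0,0]
After op 14 (RCL M1): stack=[1,16,19] mem=[19,19,0,0]
After op 15 (swap): stack=[1,19,16] mem=[19,19,0,0]

Answer: 19 19 0 0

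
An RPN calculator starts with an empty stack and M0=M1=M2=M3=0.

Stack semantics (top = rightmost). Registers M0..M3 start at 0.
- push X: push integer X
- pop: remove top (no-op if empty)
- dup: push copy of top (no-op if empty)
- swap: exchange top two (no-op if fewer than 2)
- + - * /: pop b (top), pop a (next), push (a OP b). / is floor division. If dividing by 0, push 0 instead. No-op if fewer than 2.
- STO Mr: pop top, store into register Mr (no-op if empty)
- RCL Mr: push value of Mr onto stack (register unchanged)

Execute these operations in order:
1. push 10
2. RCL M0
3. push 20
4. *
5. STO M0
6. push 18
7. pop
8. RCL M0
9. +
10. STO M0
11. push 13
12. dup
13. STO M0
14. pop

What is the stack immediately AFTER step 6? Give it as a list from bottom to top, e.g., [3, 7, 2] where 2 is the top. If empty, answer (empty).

After op 1 (push 10): stack=[10] mem=[0,0,0,0]
After op 2 (RCL M0): stack=[10,0] mem=[0,0,0,0]
After op 3 (push 20): stack=[10,0,20] mem=[0,0,0,0]
After op 4 (*): stack=[10,0] mem=[0,0,0,0]
After op 5 (STO M0): stack=[10] mem=[0,0,0,0]
After op 6 (push 18): stack=[10,18] mem=[0,0,0,0]

[10, 18]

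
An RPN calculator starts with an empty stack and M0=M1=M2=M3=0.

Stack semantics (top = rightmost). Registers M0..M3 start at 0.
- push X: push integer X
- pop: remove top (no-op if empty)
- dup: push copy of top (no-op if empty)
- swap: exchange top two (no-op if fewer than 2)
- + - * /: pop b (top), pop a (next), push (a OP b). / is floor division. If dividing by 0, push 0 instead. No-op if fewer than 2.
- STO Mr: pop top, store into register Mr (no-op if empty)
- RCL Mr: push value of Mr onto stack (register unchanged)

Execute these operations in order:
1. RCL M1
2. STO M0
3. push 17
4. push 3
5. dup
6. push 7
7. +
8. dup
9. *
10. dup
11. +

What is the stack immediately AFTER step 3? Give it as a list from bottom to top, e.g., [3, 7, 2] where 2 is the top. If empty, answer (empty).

After op 1 (RCL M1): stack=[0] mem=[0,0,0,0]
After op 2 (STO M0): stack=[empty] mem=[0,0,0,0]
After op 3 (push 17): stack=[17] mem=[0,0,0,0]

[17]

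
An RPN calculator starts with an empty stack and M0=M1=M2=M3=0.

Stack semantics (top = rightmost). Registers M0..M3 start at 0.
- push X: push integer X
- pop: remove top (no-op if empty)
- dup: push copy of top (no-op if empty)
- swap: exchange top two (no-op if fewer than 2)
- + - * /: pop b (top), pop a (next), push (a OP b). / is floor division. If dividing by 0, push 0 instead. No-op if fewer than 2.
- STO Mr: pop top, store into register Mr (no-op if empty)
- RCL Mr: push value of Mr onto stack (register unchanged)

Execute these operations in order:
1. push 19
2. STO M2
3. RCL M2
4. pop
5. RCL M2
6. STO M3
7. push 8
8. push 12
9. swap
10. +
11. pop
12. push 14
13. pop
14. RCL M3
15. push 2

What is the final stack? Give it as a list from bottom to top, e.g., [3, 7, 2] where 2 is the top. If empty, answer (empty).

After op 1 (push 19): stack=[19] mem=[0,0,0,0]
After op 2 (STO M2): stack=[empty] mem=[0,0,19,0]
After op 3 (RCL M2): stack=[19] mem=[0,0,19,0]
After op 4 (pop): stack=[empty] mem=[0,0,19,0]
After op 5 (RCL M2): stack=[19] mem=[0,0,19,0]
After op 6 (STO M3): stack=[empty] mem=[0,0,19,19]
After op 7 (push 8): stack=[8] mem=[0,0,19,19]
After op 8 (push 12): stack=[8,12] mem=[0,0,19,19]
After op 9 (swap): stack=[12,8] mem=[0,0,19,19]
After op 10 (+): stack=[20] mem=[0,0,19,19]
After op 11 (pop): stack=[empty] mem=[0,0,19,19]
After op 12 (push 14): stack=[14] mem=[0,0,19,19]
After op 13 (pop): stack=[empty] mem=[0,0,19,19]
After op 14 (RCL M3): stack=[19] mem=[0,0,19,19]
After op 15 (push 2): stack=[19,2] mem=[0,0,19,19]

Answer: [19, 2]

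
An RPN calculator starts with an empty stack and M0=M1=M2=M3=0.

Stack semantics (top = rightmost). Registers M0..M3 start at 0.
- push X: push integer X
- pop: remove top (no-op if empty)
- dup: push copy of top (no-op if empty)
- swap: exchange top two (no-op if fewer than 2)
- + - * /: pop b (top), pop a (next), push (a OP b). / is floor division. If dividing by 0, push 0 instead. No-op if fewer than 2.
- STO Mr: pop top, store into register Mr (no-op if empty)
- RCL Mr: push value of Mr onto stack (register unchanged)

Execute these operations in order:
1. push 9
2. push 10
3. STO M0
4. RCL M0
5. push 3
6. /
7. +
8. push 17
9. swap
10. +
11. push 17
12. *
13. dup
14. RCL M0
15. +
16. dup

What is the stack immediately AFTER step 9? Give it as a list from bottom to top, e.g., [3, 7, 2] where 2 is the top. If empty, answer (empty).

After op 1 (push 9): stack=[9] mem=[0,0,0,0]
After op 2 (push 10): stack=[9,10] mem=[0,0,0,0]
After op 3 (STO M0): stack=[9] mem=[10,0,0,0]
After op 4 (RCL M0): stack=[9,10] mem=[10,0,0,0]
After op 5 (push 3): stack=[9,10,3] mem=[10,0,0,0]
After op 6 (/): stack=[9,3] mem=[10,0,0,0]
After op 7 (+): stack=[12] mem=[10,0,0,0]
After op 8 (push 17): stack=[12,17] mem=[10,0,0,0]
After op 9 (swap): stack=[17,12] mem=[10,0,0,0]

[17, 12]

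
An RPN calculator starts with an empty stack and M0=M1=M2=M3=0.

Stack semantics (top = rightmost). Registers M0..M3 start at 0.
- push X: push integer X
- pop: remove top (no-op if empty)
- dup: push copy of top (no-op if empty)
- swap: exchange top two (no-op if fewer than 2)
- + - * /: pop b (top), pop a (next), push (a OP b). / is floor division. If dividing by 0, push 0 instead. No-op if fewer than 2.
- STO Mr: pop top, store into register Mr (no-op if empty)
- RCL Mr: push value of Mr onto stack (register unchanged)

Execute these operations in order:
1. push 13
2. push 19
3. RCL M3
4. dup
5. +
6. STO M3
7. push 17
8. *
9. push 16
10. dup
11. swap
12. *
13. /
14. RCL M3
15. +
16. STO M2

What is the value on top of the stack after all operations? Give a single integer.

After op 1 (push 13): stack=[13] mem=[0,0,0,0]
After op 2 (push 19): stack=[13,19] mem=[0,0,0,0]
After op 3 (RCL M3): stack=[13,19,0] mem=[0,0,0,0]
After op 4 (dup): stack=[13,19,0,0] mem=[0,0,0,0]
After op 5 (+): stack=[13,19,0] mem=[0,0,0,0]
After op 6 (STO M3): stack=[13,19] mem=[0,0,0,0]
After op 7 (push 17): stack=[13,19,17] mem=[0,0,0,0]
After op 8 (*): stack=[13,323] mem=[0,0,0,0]
After op 9 (push 16): stack=[13,323,16] mem=[0,0,0,0]
After op 10 (dup): stack=[13,323,16,16] mem=[0,0,0,0]
After op 11 (swap): stack=[13,323,16,16] mem=[0,0,0,0]
After op 12 (*): stack=[13,323,256] mem=[0,0,0,0]
After op 13 (/): stack=[13,1] mem=[0,0,0,0]
After op 14 (RCL M3): stack=[13,1,0] mem=[0,0,0,0]
After op 15 (+): stack=[13,1] mem=[0,0,0,0]
After op 16 (STO M2): stack=[13] mem=[0,0,1,0]

Answer: 13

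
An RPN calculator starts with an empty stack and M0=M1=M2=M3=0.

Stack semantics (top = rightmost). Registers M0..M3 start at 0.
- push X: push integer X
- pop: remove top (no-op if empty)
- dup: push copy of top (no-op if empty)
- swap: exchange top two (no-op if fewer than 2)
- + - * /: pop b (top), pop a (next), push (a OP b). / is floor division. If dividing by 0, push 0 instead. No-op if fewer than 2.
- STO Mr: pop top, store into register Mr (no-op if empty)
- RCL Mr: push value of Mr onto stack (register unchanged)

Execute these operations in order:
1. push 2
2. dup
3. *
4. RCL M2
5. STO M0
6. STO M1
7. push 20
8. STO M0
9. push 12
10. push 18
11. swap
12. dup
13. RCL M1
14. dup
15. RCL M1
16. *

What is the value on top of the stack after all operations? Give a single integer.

Answer: 16

Derivation:
After op 1 (push 2): stack=[2] mem=[0,0,0,0]
After op 2 (dup): stack=[2,2] mem=[0,0,0,0]
After op 3 (*): stack=[4] mem=[0,0,0,0]
After op 4 (RCL M2): stack=[4,0] mem=[0,0,0,0]
After op 5 (STO M0): stack=[4] mem=[0,0,0,0]
After op 6 (STO M1): stack=[empty] mem=[0,4,0,0]
After op 7 (push 20): stack=[20] mem=[0,4,0,0]
After op 8 (STO M0): stack=[empty] mem=[20,4,0,0]
After op 9 (push 12): stack=[12] mem=[20,4,0,0]
After op 10 (push 18): stack=[12,18] mem=[20,4,0,0]
After op 11 (swap): stack=[18,12] mem=[20,4,0,0]
After op 12 (dup): stack=[18,12,12] mem=[20,4,0,0]
After op 13 (RCL M1): stack=[18,12,12,4] mem=[20,4,0,0]
After op 14 (dup): stack=[18,12,12,4,4] mem=[20,4,0,0]
After op 15 (RCL M1): stack=[18,12,12,4,4,4] mem=[20,4,0,0]
After op 16 (*): stack=[18,12,12,4,16] mem=[20,4,0,0]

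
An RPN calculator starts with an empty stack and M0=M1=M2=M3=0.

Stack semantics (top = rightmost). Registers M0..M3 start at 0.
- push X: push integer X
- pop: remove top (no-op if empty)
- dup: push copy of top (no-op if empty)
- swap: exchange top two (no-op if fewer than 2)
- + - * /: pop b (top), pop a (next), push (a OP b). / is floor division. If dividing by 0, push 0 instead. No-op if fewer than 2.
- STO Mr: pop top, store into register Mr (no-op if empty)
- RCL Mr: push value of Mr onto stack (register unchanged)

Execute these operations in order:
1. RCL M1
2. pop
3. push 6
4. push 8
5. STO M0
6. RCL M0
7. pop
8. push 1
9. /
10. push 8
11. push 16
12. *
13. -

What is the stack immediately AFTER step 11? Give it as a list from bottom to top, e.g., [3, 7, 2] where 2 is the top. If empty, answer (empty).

After op 1 (RCL M1): stack=[0] mem=[0,0,0,0]
After op 2 (pop): stack=[empty] mem=[0,0,0,0]
After op 3 (push 6): stack=[6] mem=[0,0,0,0]
After op 4 (push 8): stack=[6,8] mem=[0,0,0,0]
After op 5 (STO M0): stack=[6] mem=[8,0,0,0]
After op 6 (RCL M0): stack=[6,8] mem=[8,0,0,0]
After op 7 (pop): stack=[6] mem=[8,0,0,0]
After op 8 (push 1): stack=[6,1] mem=[8,0,0,0]
After op 9 (/): stack=[6] mem=[8,0,0,0]
After op 10 (push 8): stack=[6,8] mem=[8,0,0,0]
After op 11 (push 16): stack=[6,8,16] mem=[8,0,0,0]

[6, 8, 16]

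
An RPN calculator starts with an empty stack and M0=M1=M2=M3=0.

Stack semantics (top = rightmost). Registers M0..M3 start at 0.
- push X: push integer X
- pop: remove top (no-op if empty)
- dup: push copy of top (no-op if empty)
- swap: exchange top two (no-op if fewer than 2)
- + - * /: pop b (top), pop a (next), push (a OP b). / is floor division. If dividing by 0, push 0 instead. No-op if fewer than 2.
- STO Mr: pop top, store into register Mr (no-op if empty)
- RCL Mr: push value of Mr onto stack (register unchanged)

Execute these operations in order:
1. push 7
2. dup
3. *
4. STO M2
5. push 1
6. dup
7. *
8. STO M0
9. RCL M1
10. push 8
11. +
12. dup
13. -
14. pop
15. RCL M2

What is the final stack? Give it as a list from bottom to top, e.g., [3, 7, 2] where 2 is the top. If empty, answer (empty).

Answer: [49]

Derivation:
After op 1 (push 7): stack=[7] mem=[0,0,0,0]
After op 2 (dup): stack=[7,7] mem=[0,0,0,0]
After op 3 (*): stack=[49] mem=[0,0,0,0]
After op 4 (STO M2): stack=[empty] mem=[0,0,49,0]
After op 5 (push 1): stack=[1] mem=[0,0,49,0]
After op 6 (dup): stack=[1,1] mem=[0,0,49,0]
After op 7 (*): stack=[1] mem=[0,0,49,0]
After op 8 (STO M0): stack=[empty] mem=[1,0,49,0]
After op 9 (RCL M1): stack=[0] mem=[1,0,49,0]
After op 10 (push 8): stack=[0,8] mem=[1,0,49,0]
After op 11 (+): stack=[8] mem=[1,0,49,0]
After op 12 (dup): stack=[8,8] mem=[1,0,49,0]
After op 13 (-): stack=[0] mem=[1,0,49,0]
After op 14 (pop): stack=[empty] mem=[1,0,49,0]
After op 15 (RCL M2): stack=[49] mem=[1,0,49,0]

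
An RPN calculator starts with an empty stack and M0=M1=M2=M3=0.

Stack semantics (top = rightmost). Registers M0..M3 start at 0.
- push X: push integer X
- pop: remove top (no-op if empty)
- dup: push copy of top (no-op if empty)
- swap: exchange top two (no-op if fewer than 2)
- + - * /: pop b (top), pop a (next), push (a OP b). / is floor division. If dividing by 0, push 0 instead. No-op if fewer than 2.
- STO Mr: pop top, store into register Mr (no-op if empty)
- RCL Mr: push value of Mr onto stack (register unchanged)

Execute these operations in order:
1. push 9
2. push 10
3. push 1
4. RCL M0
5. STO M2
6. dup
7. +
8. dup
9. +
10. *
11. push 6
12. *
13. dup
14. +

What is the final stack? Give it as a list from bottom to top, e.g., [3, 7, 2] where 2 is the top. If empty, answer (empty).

Answer: [9, 480]

Derivation:
After op 1 (push 9): stack=[9] mem=[0,0,0,0]
After op 2 (push 10): stack=[9,10] mem=[0,0,0,0]
After op 3 (push 1): stack=[9,10,1] mem=[0,0,0,0]
After op 4 (RCL M0): stack=[9,10,1,0] mem=[0,0,0,0]
After op 5 (STO M2): stack=[9,10,1] mem=[0,0,0,0]
After op 6 (dup): stack=[9,10,1,1] mem=[0,0,0,0]
After op 7 (+): stack=[9,10,2] mem=[0,0,0,0]
After op 8 (dup): stack=[9,10,2,2] mem=[0,0,0,0]
After op 9 (+): stack=[9,10,4] mem=[0,0,0,0]
After op 10 (*): stack=[9,40] mem=[0,0,0,0]
After op 11 (push 6): stack=[9,40,6] mem=[0,0,0,0]
After op 12 (*): stack=[9,240] mem=[0,0,0,0]
After op 13 (dup): stack=[9,240,240] mem=[0,0,0,0]
After op 14 (+): stack=[9,480] mem=[0,0,0,0]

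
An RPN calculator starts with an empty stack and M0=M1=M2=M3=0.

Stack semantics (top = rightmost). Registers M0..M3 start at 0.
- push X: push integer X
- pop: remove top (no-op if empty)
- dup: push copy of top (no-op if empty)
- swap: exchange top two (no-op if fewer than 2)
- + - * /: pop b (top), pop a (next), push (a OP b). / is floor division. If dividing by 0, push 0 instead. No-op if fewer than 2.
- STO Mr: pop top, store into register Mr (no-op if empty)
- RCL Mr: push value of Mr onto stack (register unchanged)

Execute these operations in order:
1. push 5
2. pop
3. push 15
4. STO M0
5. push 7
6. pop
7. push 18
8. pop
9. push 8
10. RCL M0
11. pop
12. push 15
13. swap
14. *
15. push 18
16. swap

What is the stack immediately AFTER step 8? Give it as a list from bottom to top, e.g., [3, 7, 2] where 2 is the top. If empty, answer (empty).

After op 1 (push 5): stack=[5] mem=[0,0,0,0]
After op 2 (pop): stack=[empty] mem=[0,0,0,0]
After op 3 (push 15): stack=[15] mem=[0,0,0,0]
After op 4 (STO M0): stack=[empty] mem=[15,0,0,0]
After op 5 (push 7): stack=[7] mem=[15,0,0,0]
After op 6 (pop): stack=[empty] mem=[15,0,0,0]
After op 7 (push 18): stack=[18] mem=[15,0,0,0]
After op 8 (pop): stack=[empty] mem=[15,0,0,0]

(empty)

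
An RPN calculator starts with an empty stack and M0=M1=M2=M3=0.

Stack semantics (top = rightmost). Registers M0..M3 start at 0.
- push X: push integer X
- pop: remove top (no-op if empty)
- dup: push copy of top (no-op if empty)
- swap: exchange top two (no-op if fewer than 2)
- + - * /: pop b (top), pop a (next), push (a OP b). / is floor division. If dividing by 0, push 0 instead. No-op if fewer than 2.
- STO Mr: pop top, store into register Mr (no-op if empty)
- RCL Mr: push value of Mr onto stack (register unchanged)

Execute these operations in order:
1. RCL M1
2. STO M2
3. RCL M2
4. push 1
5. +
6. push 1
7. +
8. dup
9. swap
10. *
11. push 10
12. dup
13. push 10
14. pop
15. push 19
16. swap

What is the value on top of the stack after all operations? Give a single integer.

After op 1 (RCL M1): stack=[0] mem=[0,0,0,0]
After op 2 (STO M2): stack=[empty] mem=[0,0,0,0]
After op 3 (RCL M2): stack=[0] mem=[0,0,0,0]
After op 4 (push 1): stack=[0,1] mem=[0,0,0,0]
After op 5 (+): stack=[1] mem=[0,0,0,0]
After op 6 (push 1): stack=[1,1] mem=[0,0,0,0]
After op 7 (+): stack=[2] mem=[0,0,0,0]
After op 8 (dup): stack=[2,2] mem=[0,0,0,0]
After op 9 (swap): stack=[2,2] mem=[0,0,0,0]
After op 10 (*): stack=[4] mem=[0,0,0,0]
After op 11 (push 10): stack=[4,10] mem=[0,0,0,0]
After op 12 (dup): stack=[4,10,10] mem=[0,0,0,0]
After op 13 (push 10): stack=[4,10,10,10] mem=[0,0,0,0]
After op 14 (pop): stack=[4,10,10] mem=[0,0,0,0]
After op 15 (push 19): stack=[4,10,10,19] mem=[0,0,0,0]
After op 16 (swap): stack=[4,10,19,10] mem=[0,0,0,0]

Answer: 10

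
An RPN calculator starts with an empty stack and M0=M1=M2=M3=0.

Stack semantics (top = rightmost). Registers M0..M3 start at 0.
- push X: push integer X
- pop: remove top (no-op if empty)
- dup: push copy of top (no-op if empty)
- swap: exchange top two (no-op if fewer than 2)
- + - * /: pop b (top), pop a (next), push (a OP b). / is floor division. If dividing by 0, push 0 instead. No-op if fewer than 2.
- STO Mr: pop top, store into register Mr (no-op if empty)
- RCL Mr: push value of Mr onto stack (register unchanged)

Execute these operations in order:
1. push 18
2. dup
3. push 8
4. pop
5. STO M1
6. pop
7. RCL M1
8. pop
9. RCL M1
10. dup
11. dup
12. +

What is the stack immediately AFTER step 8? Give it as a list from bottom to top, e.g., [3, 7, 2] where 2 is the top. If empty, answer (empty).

After op 1 (push 18): stack=[18] mem=[0,0,0,0]
After op 2 (dup): stack=[18,18] mem=[0,0,0,0]
After op 3 (push 8): stack=[18,18,8] mem=[0,0,0,0]
After op 4 (pop): stack=[18,18] mem=[0,0,0,0]
After op 5 (STO M1): stack=[18] mem=[0,18,0,0]
After op 6 (pop): stack=[empty] mem=[0,18,0,0]
After op 7 (RCL M1): stack=[18] mem=[0,18,0,0]
After op 8 (pop): stack=[empty] mem=[0,18,0,0]

(empty)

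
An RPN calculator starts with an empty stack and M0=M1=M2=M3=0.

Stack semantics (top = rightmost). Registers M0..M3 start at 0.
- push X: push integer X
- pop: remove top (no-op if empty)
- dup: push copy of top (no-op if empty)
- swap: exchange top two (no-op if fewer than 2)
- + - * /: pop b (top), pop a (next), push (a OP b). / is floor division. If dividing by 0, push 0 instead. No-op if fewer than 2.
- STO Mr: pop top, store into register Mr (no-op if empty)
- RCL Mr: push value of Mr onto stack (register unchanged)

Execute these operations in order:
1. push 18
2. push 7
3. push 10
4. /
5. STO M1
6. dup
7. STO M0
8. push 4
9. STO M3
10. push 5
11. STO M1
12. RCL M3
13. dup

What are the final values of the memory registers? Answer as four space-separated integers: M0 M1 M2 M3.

Answer: 18 5 0 4

Derivation:
After op 1 (push 18): stack=[18] mem=[0,0,0,0]
After op 2 (push 7): stack=[18,7] mem=[0,0,0,0]
After op 3 (push 10): stack=[18,7,10] mem=[0,0,0,0]
After op 4 (/): stack=[18,0] mem=[0,0,0,0]
After op 5 (STO M1): stack=[18] mem=[0,0,0,0]
After op 6 (dup): stack=[18,18] mem=[0,0,0,0]
After op 7 (STO M0): stack=[18] mem=[18,0,0,0]
After op 8 (push 4): stack=[18,4] mem=[18,0,0,0]
After op 9 (STO M3): stack=[18] mem=[18,0,0,4]
After op 10 (push 5): stack=[18,5] mem=[18,0,0,4]
After op 11 (STO M1): stack=[18] mem=[18,5,0,4]
After op 12 (RCL M3): stack=[18,4] mem=[18,5,0,4]
After op 13 (dup): stack=[18,4,4] mem=[18,5,0,4]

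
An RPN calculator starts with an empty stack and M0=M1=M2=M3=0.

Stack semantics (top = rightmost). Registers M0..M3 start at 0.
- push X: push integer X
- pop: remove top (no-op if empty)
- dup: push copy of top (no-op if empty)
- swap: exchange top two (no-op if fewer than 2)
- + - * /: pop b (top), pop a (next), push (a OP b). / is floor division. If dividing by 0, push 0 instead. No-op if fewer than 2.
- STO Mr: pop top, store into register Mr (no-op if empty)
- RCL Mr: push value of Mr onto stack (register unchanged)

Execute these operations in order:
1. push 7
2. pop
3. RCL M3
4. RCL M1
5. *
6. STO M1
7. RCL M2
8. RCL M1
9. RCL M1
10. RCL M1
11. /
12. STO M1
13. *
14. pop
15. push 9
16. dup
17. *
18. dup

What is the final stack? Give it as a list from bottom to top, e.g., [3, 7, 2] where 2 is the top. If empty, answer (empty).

After op 1 (push 7): stack=[7] mem=[0,0,0,0]
After op 2 (pop): stack=[empty] mem=[0,0,0,0]
After op 3 (RCL M3): stack=[0] mem=[0,0,0,0]
After op 4 (RCL M1): stack=[0,0] mem=[0,0,0,0]
After op 5 (*): stack=[0] mem=[0,0,0,0]
After op 6 (STO M1): stack=[empty] mem=[0,0,0,0]
After op 7 (RCL M2): stack=[0] mem=[0,0,0,0]
After op 8 (RCL M1): stack=[0,0] mem=[0,0,0,0]
After op 9 (RCL M1): stack=[0,0,0] mem=[0,0,0,0]
After op 10 (RCL M1): stack=[0,0,0,0] mem=[0,0,0,0]
After op 11 (/): stack=[0,0,0] mem=[0,0,0,0]
After op 12 (STO M1): stack=[0,0] mem=[0,0,0,0]
After op 13 (*): stack=[0] mem=[0,0,0,0]
After op 14 (pop): stack=[empty] mem=[0,0,0,0]
After op 15 (push 9): stack=[9] mem=[0,0,0,0]
After op 16 (dup): stack=[9,9] mem=[0,0,0,0]
After op 17 (*): stack=[81] mem=[0,0,0,0]
After op 18 (dup): stack=[81,81] mem=[0,0,0,0]

Answer: [81, 81]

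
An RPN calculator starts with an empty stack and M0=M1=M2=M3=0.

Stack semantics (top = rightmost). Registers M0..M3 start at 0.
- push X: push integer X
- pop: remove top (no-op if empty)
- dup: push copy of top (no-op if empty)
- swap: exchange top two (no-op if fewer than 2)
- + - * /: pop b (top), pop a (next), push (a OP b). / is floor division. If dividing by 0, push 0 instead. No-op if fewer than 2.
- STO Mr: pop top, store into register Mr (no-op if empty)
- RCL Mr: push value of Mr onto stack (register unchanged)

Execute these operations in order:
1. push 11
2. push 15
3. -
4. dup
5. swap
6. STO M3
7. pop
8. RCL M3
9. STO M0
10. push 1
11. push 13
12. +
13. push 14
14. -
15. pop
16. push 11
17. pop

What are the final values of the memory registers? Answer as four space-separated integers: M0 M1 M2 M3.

After op 1 (push 11): stack=[11] mem=[0,0,0,0]
After op 2 (push 15): stack=[11,15] mem=[0,0,0,0]
After op 3 (-): stack=[-4] mem=[0,0,0,0]
After op 4 (dup): stack=[-4,-4] mem=[0,0,0,0]
After op 5 (swap): stack=[-4,-4] mem=[0,0,0,0]
After op 6 (STO M3): stack=[-4] mem=[0,0,0,-4]
After op 7 (pop): stack=[empty] mem=[0,0,0,-4]
After op 8 (RCL M3): stack=[-4] mem=[0,0,0,-4]
After op 9 (STO M0): stack=[empty] mem=[-4,0,0,-4]
After op 10 (push 1): stack=[1] mem=[-4,0,0,-4]
After op 11 (push 13): stack=[1,13] mem=[-4,0,0,-4]
After op 12 (+): stack=[14] mem=[-4,0,0,-4]
After op 13 (push 14): stack=[14,14] mem=[-4,0,0,-4]
After op 14 (-): stack=[0] mem=[-4,0,0,-4]
After op 15 (pop): stack=[empty] mem=[-4,0,0,-4]
After op 16 (push 11): stack=[11] mem=[-4,0,0,-4]
After op 17 (pop): stack=[empty] mem=[-4,0,0,-4]

Answer: -4 0 0 -4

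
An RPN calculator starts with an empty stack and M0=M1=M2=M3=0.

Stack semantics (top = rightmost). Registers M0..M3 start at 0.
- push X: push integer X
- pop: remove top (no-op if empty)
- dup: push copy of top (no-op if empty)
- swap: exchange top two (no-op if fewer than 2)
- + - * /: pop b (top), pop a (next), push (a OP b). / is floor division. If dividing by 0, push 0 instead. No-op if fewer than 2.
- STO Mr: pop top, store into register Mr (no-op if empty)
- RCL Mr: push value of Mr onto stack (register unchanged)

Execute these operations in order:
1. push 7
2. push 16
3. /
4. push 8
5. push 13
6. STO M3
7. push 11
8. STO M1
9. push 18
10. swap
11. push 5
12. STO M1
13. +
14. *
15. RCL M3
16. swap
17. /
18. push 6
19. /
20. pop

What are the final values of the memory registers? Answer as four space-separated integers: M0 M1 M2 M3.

Answer: 0 5 0 13

Derivation:
After op 1 (push 7): stack=[7] mem=[0,0,0,0]
After op 2 (push 16): stack=[7,16] mem=[0,0,0,0]
After op 3 (/): stack=[0] mem=[0,0,0,0]
After op 4 (push 8): stack=[0,8] mem=[0,0,0,0]
After op 5 (push 13): stack=[0,8,13] mem=[0,0,0,0]
After op 6 (STO M3): stack=[0,8] mem=[0,0,0,13]
After op 7 (push 11): stack=[0,8,11] mem=[0,0,0,13]
After op 8 (STO M1): stack=[0,8] mem=[0,11,0,13]
After op 9 (push 18): stack=[0,8,18] mem=[0,11,0,13]
After op 10 (swap): stack=[0,18,8] mem=[0,11,0,13]
After op 11 (push 5): stack=[0,18,8,5] mem=[0,11,0,13]
After op 12 (STO M1): stack=[0,18,8] mem=[0,5,0,13]
After op 13 (+): stack=[0,26] mem=[0,5,0,13]
After op 14 (*): stack=[0] mem=[0,5,0,13]
After op 15 (RCL M3): stack=[0,13] mem=[0,5,0,13]
After op 16 (swap): stack=[13,0] mem=[0,5,0,13]
After op 17 (/): stack=[0] mem=[0,5,0,13]
After op 18 (push 6): stack=[0,6] mem=[0,5,0,13]
After op 19 (/): stack=[0] mem=[0,5,0,13]
After op 20 (pop): stack=[empty] mem=[0,5,0,13]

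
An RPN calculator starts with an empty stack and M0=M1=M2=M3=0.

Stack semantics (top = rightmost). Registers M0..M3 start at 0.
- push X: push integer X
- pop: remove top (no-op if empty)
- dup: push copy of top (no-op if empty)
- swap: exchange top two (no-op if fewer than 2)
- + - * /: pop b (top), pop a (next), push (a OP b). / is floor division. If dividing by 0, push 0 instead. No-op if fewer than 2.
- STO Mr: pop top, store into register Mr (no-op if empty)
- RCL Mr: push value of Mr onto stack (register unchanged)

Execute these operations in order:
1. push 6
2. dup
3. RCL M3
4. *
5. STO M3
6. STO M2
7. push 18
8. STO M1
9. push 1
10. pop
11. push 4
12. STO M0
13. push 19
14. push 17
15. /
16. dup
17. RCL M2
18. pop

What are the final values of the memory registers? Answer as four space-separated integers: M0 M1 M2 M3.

Answer: 4 18 6 0

Derivation:
After op 1 (push 6): stack=[6] mem=[0,0,0,0]
After op 2 (dup): stack=[6,6] mem=[0,0,0,0]
After op 3 (RCL M3): stack=[6,6,0] mem=[0,0,0,0]
After op 4 (*): stack=[6,0] mem=[0,0,0,0]
After op 5 (STO M3): stack=[6] mem=[0,0,0,0]
After op 6 (STO M2): stack=[empty] mem=[0,0,6,0]
After op 7 (push 18): stack=[18] mem=[0,0,6,0]
After op 8 (STO M1): stack=[empty] mem=[0,18,6,0]
After op 9 (push 1): stack=[1] mem=[0,18,6,0]
After op 10 (pop): stack=[empty] mem=[0,18,6,0]
After op 11 (push 4): stack=[4] mem=[0,18,6,0]
After op 12 (STO M0): stack=[empty] mem=[4,18,6,0]
After op 13 (push 19): stack=[19] mem=[4,18,6,0]
After op 14 (push 17): stack=[19,17] mem=[4,18,6,0]
After op 15 (/): stack=[1] mem=[4,18,6,0]
After op 16 (dup): stack=[1,1] mem=[4,18,6,0]
After op 17 (RCL M2): stack=[1,1,6] mem=[4,18,6,0]
After op 18 (pop): stack=[1,1] mem=[4,18,6,0]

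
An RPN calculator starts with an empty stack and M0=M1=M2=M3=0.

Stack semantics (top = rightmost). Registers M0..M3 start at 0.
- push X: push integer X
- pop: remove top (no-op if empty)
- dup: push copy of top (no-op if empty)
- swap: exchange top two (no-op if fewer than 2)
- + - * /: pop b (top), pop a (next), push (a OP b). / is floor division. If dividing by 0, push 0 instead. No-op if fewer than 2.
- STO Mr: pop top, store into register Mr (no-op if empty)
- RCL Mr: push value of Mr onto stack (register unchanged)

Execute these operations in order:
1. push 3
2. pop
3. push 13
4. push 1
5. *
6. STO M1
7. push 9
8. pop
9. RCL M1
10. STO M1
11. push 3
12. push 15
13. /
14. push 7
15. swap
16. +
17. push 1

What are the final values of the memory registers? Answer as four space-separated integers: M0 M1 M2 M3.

Answer: 0 13 0 0

Derivation:
After op 1 (push 3): stack=[3] mem=[0,0,0,0]
After op 2 (pop): stack=[empty] mem=[0,0,0,0]
After op 3 (push 13): stack=[13] mem=[0,0,0,0]
After op 4 (push 1): stack=[13,1] mem=[0,0,0,0]
After op 5 (*): stack=[13] mem=[0,0,0,0]
After op 6 (STO M1): stack=[empty] mem=[0,13,0,0]
After op 7 (push 9): stack=[9] mem=[0,13,0,0]
After op 8 (pop): stack=[empty] mem=[0,13,0,0]
After op 9 (RCL M1): stack=[13] mem=[0,13,0,0]
After op 10 (STO M1): stack=[empty] mem=[0,13,0,0]
After op 11 (push 3): stack=[3] mem=[0,13,0,0]
After op 12 (push 15): stack=[3,15] mem=[0,13,0,0]
After op 13 (/): stack=[0] mem=[0,13,0,0]
After op 14 (push 7): stack=[0,7] mem=[0,13,0,0]
After op 15 (swap): stack=[7,0] mem=[0,13,0,0]
After op 16 (+): stack=[7] mem=[0,13,0,0]
After op 17 (push 1): stack=[7,1] mem=[0,13,0,0]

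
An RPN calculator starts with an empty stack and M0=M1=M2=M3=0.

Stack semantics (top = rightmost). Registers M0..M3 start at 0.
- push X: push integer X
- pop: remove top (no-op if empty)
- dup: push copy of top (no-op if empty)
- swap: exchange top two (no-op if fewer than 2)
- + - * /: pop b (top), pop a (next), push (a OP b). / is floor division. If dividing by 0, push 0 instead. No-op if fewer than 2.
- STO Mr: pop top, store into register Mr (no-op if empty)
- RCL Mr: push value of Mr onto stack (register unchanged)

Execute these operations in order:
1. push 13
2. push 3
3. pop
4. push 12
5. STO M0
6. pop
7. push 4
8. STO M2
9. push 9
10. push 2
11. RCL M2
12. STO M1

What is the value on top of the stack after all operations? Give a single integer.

After op 1 (push 13): stack=[13] mem=[0,0,0,0]
After op 2 (push 3): stack=[13,3] mem=[0,0,0,0]
After op 3 (pop): stack=[13] mem=[0,0,0,0]
After op 4 (push 12): stack=[13,12] mem=[0,0,0,0]
After op 5 (STO M0): stack=[13] mem=[12,0,0,0]
After op 6 (pop): stack=[empty] mem=[12,0,0,0]
After op 7 (push 4): stack=[4] mem=[12,0,0,0]
After op 8 (STO M2): stack=[empty] mem=[12,0,4,0]
After op 9 (push 9): stack=[9] mem=[12,0,4,0]
After op 10 (push 2): stack=[9,2] mem=[12,0,4,0]
After op 11 (RCL M2): stack=[9,2,4] mem=[12,0,4,0]
After op 12 (STO M1): stack=[9,2] mem=[12,4,4,0]

Answer: 2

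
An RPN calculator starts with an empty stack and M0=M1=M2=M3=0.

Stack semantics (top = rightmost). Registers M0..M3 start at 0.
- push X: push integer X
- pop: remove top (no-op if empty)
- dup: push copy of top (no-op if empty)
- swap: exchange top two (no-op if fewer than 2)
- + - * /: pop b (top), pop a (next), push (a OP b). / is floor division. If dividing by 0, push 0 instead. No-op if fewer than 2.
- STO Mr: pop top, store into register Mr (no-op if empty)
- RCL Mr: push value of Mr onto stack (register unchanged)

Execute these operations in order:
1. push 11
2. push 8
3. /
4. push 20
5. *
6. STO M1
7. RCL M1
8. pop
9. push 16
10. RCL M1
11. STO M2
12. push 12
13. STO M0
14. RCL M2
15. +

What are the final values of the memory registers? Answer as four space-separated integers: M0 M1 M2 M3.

Answer: 12 20 20 0

Derivation:
After op 1 (push 11): stack=[11] mem=[0,0,0,0]
After op 2 (push 8): stack=[11,8] mem=[0,0,0,0]
After op 3 (/): stack=[1] mem=[0,0,0,0]
After op 4 (push 20): stack=[1,20] mem=[0,0,0,0]
After op 5 (*): stack=[20] mem=[0,0,0,0]
After op 6 (STO M1): stack=[empty] mem=[0,20,0,0]
After op 7 (RCL M1): stack=[20] mem=[0,20,0,0]
After op 8 (pop): stack=[empty] mem=[0,20,0,0]
After op 9 (push 16): stack=[16] mem=[0,20,0,0]
After op 10 (RCL M1): stack=[16,20] mem=[0,20,0,0]
After op 11 (STO M2): stack=[16] mem=[0,20,20,0]
After op 12 (push 12): stack=[16,12] mem=[0,20,20,0]
After op 13 (STO M0): stack=[16] mem=[12,20,20,0]
After op 14 (RCL M2): stack=[16,20] mem=[12,20,20,0]
After op 15 (+): stack=[36] mem=[12,20,20,0]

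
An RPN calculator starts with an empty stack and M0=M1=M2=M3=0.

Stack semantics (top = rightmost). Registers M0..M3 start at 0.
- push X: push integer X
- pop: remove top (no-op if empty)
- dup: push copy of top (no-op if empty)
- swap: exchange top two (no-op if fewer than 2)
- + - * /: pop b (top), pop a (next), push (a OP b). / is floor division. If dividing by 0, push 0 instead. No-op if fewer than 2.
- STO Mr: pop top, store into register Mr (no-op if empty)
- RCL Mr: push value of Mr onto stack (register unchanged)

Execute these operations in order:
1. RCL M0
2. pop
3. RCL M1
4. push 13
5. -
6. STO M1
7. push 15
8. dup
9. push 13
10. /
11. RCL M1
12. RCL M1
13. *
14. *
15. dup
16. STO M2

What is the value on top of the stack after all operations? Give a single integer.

After op 1 (RCL M0): stack=[0] mem=[0,0,0,0]
After op 2 (pop): stack=[empty] mem=[0,0,0,0]
After op 3 (RCL M1): stack=[0] mem=[0,0,0,0]
After op 4 (push 13): stack=[0,13] mem=[0,0,0,0]
After op 5 (-): stack=[-13] mem=[0,0,0,0]
After op 6 (STO M1): stack=[empty] mem=[0,-13,0,0]
After op 7 (push 15): stack=[15] mem=[0,-13,0,0]
After op 8 (dup): stack=[15,15] mem=[0,-13,0,0]
After op 9 (push 13): stack=[15,15,13] mem=[0,-13,0,0]
After op 10 (/): stack=[15,1] mem=[0,-13,0,0]
After op 11 (RCL M1): stack=[15,1,-13] mem=[0,-13,0,0]
After op 12 (RCL M1): stack=[15,1,-13,-13] mem=[0,-13,0,0]
After op 13 (*): stack=[15,1,169] mem=[0,-13,0,0]
After op 14 (*): stack=[15,169] mem=[0,-13,0,0]
After op 15 (dup): stack=[15,169,169] mem=[0,-13,0,0]
After op 16 (STO M2): stack=[15,169] mem=[0,-13,169,0]

Answer: 169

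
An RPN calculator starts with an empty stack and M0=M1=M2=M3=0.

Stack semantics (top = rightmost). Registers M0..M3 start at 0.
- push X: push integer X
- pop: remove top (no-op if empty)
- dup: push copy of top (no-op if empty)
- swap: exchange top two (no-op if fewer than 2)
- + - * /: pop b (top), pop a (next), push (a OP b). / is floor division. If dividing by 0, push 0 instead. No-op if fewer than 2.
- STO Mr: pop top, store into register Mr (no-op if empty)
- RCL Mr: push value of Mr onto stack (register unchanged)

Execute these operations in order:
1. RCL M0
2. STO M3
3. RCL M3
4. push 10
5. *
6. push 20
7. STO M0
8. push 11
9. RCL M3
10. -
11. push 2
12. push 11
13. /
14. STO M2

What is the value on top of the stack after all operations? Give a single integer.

Answer: 11

Derivation:
After op 1 (RCL M0): stack=[0] mem=[0,0,0,0]
After op 2 (STO M3): stack=[empty] mem=[0,0,0,0]
After op 3 (RCL M3): stack=[0] mem=[0,0,0,0]
After op 4 (push 10): stack=[0,10] mem=[0,0,0,0]
After op 5 (*): stack=[0] mem=[0,0,0,0]
After op 6 (push 20): stack=[0,20] mem=[0,0,0,0]
After op 7 (STO M0): stack=[0] mem=[20,0,0,0]
After op 8 (push 11): stack=[0,11] mem=[20,0,0,0]
After op 9 (RCL M3): stack=[0,11,0] mem=[20,0,0,0]
After op 10 (-): stack=[0,11] mem=[20,0,0,0]
After op 11 (push 2): stack=[0,11,2] mem=[20,0,0,0]
After op 12 (push 11): stack=[0,11,2,11] mem=[20,0,0,0]
After op 13 (/): stack=[0,11,0] mem=[20,0,0,0]
After op 14 (STO M2): stack=[0,11] mem=[20,0,0,0]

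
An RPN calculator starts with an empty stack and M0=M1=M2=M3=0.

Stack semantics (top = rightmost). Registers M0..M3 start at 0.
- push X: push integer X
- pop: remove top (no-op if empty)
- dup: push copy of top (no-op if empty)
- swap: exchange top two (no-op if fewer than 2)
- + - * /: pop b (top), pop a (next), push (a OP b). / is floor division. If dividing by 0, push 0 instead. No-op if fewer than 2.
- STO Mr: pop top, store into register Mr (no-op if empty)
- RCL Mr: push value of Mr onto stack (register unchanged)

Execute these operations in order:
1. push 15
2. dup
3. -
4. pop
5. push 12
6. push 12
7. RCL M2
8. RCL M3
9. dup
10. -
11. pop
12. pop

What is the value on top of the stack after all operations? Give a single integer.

Answer: 12

Derivation:
After op 1 (push 15): stack=[15] mem=[0,0,0,0]
After op 2 (dup): stack=[15,15] mem=[0,0,0,0]
After op 3 (-): stack=[0] mem=[0,0,0,0]
After op 4 (pop): stack=[empty] mem=[0,0,0,0]
After op 5 (push 12): stack=[12] mem=[0,0,0,0]
After op 6 (push 12): stack=[12,12] mem=[0,0,0,0]
After op 7 (RCL M2): stack=[12,12,0] mem=[0,0,0,0]
After op 8 (RCL M3): stack=[12,12,0,0] mem=[0,0,0,0]
After op 9 (dup): stack=[12,12,0,0,0] mem=[0,0,0,0]
After op 10 (-): stack=[12,12,0,0] mem=[0,0,0,0]
After op 11 (pop): stack=[12,12,0] mem=[0,0,0,0]
After op 12 (pop): stack=[12,12] mem=[0,0,0,0]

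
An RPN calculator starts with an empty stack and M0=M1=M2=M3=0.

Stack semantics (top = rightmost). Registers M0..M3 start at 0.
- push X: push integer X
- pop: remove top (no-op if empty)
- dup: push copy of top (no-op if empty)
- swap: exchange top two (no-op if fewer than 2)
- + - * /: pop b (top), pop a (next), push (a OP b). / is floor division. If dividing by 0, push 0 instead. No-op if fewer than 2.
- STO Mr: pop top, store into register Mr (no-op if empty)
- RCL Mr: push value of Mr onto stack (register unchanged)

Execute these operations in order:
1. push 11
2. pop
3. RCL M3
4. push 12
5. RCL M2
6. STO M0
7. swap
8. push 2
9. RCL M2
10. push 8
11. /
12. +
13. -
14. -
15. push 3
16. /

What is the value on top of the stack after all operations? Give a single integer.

After op 1 (push 11): stack=[11] mem=[0,0,0,0]
After op 2 (pop): stack=[empty] mem=[0,0,0,0]
After op 3 (RCL M3): stack=[0] mem=[0,0,0,0]
After op 4 (push 12): stack=[0,12] mem=[0,0,0,0]
After op 5 (RCL M2): stack=[0,12,0] mem=[0,0,0,0]
After op 6 (STO M0): stack=[0,12] mem=[0,0,0,0]
After op 7 (swap): stack=[12,0] mem=[0,0,0,0]
After op 8 (push 2): stack=[12,0,2] mem=[0,0,0,0]
After op 9 (RCL M2): stack=[12,0,2,0] mem=[0,0,0,0]
After op 10 (push 8): stack=[12,0,2,0,8] mem=[0,0,0,0]
After op 11 (/): stack=[12,0,2,0] mem=[0,0,0,0]
After op 12 (+): stack=[12,0,2] mem=[0,0,0,0]
After op 13 (-): stack=[12,-2] mem=[0,0,0,0]
After op 14 (-): stack=[14] mem=[0,0,0,0]
After op 15 (push 3): stack=[14,3] mem=[0,0,0,0]
After op 16 (/): stack=[4] mem=[0,0,0,0]

Answer: 4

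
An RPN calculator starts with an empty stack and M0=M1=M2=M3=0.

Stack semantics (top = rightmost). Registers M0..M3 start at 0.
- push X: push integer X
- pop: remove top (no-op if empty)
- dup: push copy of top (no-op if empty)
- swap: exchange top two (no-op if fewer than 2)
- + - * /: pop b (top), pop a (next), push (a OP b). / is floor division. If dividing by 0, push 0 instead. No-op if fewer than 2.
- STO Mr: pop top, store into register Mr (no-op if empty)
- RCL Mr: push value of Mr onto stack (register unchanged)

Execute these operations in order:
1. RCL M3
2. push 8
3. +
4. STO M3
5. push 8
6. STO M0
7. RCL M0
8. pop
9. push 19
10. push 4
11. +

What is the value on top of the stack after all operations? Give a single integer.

Answer: 23

Derivation:
After op 1 (RCL M3): stack=[0] mem=[0,0,0,0]
After op 2 (push 8): stack=[0,8] mem=[0,0,0,0]
After op 3 (+): stack=[8] mem=[0,0,0,0]
After op 4 (STO M3): stack=[empty] mem=[0,0,0,8]
After op 5 (push 8): stack=[8] mem=[0,0,0,8]
After op 6 (STO M0): stack=[empty] mem=[8,0,0,8]
After op 7 (RCL M0): stack=[8] mem=[8,0,0,8]
After op 8 (pop): stack=[empty] mem=[8,0,0,8]
After op 9 (push 19): stack=[19] mem=[8,0,0,8]
After op 10 (push 4): stack=[19,4] mem=[8,0,0,8]
After op 11 (+): stack=[23] mem=[8,0,0,8]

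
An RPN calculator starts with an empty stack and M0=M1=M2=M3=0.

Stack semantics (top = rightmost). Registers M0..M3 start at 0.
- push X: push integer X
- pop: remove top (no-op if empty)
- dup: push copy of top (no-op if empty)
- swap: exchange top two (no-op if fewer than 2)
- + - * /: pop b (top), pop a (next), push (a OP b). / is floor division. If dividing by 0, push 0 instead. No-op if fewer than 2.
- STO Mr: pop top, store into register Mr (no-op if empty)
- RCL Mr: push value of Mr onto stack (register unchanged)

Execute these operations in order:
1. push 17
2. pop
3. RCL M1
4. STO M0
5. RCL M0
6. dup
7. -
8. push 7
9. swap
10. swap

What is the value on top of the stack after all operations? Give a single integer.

Answer: 7

Derivation:
After op 1 (push 17): stack=[17] mem=[0,0,0,0]
After op 2 (pop): stack=[empty] mem=[0,0,0,0]
After op 3 (RCL M1): stack=[0] mem=[0,0,0,0]
After op 4 (STO M0): stack=[empty] mem=[0,0,0,0]
After op 5 (RCL M0): stack=[0] mem=[0,0,0,0]
After op 6 (dup): stack=[0,0] mem=[0,0,0,0]
After op 7 (-): stack=[0] mem=[0,0,0,0]
After op 8 (push 7): stack=[0,7] mem=[0,0,0,0]
After op 9 (swap): stack=[7,0] mem=[0,0,0,0]
After op 10 (swap): stack=[0,7] mem=[0,0,0,0]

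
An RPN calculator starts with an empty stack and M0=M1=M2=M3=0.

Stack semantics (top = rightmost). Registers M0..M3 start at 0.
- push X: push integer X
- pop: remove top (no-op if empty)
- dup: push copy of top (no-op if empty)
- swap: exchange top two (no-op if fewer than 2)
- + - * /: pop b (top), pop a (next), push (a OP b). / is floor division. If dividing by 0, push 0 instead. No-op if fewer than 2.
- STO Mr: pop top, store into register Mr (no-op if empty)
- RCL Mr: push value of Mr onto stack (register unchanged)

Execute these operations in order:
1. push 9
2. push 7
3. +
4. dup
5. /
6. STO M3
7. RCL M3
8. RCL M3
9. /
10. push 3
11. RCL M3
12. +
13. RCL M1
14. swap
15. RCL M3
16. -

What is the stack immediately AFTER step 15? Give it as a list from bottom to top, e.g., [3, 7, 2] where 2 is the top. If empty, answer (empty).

After op 1 (push 9): stack=[9] mem=[0,0,0,0]
After op 2 (push 7): stack=[9,7] mem=[0,0,0,0]
After op 3 (+): stack=[16] mem=[0,0,0,0]
After op 4 (dup): stack=[16,16] mem=[0,0,0,0]
After op 5 (/): stack=[1] mem=[0,0,0,0]
After op 6 (STO M3): stack=[empty] mem=[0,0,0,1]
After op 7 (RCL M3): stack=[1] mem=[0,0,0,1]
After op 8 (RCL M3): stack=[1,1] mem=[0,0,0,1]
After op 9 (/): stack=[1] mem=[0,0,0,1]
After op 10 (push 3): stack=[1,3] mem=[0,0,0,1]
After op 11 (RCL M3): stack=[1,3,1] mem=[0,0,0,1]
After op 12 (+): stack=[1,4] mem=[0,0,0,1]
After op 13 (RCL M1): stack=[1,4,0] mem=[0,0,0,1]
After op 14 (swap): stack=[1,0,4] mem=[0,0,0,1]
After op 15 (RCL M3): stack=[1,0,4,1] mem=[0,0,0,1]

[1, 0, 4, 1]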